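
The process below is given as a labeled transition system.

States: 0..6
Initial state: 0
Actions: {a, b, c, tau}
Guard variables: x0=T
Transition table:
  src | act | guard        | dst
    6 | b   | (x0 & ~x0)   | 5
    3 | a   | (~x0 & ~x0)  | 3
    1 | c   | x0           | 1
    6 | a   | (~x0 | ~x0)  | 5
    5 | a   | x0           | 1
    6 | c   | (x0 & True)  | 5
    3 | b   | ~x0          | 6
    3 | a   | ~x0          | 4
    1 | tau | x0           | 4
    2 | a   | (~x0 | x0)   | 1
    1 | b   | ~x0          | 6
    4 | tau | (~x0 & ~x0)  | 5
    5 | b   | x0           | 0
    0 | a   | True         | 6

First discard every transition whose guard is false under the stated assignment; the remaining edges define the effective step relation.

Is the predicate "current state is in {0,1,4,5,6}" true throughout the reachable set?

Answer: INVARIANT HOLDS

Working:
Allowed set {0,1,4,5,6}
Reachable = {0,1,4,5,6}
  0: ✓
  1: ✓
  4: ✓
  5: ✓
  6: ✓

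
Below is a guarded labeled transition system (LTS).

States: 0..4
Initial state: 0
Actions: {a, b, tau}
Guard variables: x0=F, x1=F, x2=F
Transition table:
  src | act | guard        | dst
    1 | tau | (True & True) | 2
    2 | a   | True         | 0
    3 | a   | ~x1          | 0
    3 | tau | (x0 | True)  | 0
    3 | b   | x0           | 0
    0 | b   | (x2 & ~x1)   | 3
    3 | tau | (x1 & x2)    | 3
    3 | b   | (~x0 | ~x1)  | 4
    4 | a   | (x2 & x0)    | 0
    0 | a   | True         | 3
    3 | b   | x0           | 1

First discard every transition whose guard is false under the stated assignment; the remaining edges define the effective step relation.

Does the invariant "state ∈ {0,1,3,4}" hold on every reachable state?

Answer: INVARIANT HOLDS

Working:
Inv-set: {0,1,3,4}
Reach set: {0,3,4}
  0: safe
  3: safe
  4: safe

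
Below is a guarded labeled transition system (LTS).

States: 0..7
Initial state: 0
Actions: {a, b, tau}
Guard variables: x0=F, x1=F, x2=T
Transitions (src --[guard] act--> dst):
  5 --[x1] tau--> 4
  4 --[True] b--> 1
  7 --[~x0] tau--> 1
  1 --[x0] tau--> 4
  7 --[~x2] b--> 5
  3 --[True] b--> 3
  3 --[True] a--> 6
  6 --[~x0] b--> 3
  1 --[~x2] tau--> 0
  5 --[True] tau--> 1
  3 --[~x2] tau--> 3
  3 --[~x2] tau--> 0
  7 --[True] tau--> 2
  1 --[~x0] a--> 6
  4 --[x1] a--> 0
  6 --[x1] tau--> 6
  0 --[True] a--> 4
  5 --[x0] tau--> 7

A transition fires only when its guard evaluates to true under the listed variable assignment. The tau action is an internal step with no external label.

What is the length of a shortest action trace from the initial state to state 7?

Layered search for 7:
  depth 0: {0}
  depth 1: {4}
  depth 2: {1}
  depth 3: {6}
  depth 4: {3}
7 never appears.

Answer: UNREACHABLE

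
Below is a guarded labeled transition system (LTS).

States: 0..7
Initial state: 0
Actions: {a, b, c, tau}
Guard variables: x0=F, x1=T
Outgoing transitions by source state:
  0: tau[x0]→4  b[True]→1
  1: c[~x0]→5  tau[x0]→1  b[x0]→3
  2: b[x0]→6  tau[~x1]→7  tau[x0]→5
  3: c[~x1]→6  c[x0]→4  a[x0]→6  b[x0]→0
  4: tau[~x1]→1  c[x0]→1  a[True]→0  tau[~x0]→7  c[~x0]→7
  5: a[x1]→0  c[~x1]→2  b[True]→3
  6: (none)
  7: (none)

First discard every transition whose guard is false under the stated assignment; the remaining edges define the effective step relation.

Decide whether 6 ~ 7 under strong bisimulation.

Refine partition for ~:
  P[0] = {{0,1,2,3,4,5,6,7}}
  P[1] = {{0},{1},{2,3,6,7},{4},{5}}
5 equivalence class(es) (converged in 2)
[6]={2,3,6,7}  [7]={2,3,6,7}

Answer: BISIMILAR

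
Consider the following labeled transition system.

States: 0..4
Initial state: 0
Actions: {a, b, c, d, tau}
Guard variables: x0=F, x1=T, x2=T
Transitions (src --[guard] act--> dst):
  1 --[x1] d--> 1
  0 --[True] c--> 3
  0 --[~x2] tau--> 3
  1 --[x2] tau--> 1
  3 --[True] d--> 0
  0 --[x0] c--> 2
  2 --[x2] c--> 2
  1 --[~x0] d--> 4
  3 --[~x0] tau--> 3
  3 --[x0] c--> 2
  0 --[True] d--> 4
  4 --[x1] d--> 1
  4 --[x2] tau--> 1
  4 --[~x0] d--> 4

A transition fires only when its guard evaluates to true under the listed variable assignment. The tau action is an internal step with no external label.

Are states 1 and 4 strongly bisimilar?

Answer: BISIMILAR

Working:
Compute ~ classes (split until stable):
  π0 = {{0,1,2,3,4}}
  π1 = {{0},{1,3,4},{2}}
  π2 = {{0},{1,4},{2},{3}}
4 equivalence class(es) (converged in 3)
class of 1: {1,4}; class of 4: {1,4}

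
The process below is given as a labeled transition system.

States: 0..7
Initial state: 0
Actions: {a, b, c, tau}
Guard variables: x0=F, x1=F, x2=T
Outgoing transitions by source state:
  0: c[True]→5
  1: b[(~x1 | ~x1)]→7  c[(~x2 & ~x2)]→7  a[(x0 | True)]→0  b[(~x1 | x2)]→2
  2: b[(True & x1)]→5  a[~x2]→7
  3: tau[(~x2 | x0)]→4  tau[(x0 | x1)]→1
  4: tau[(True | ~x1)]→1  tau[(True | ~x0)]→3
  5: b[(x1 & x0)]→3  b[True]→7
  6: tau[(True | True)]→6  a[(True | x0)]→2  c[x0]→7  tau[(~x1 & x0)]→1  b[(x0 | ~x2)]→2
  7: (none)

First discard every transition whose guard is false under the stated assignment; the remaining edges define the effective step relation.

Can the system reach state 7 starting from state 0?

Guard filter leaves 9 enabled edge(s).
L0 = {0}
L1 = {5}  now seen {0,5}
L2 = {7}  now seen {0,5,7}
Reachable = {0,5,7}
Path to 7: c·b

Answer: REACHABLE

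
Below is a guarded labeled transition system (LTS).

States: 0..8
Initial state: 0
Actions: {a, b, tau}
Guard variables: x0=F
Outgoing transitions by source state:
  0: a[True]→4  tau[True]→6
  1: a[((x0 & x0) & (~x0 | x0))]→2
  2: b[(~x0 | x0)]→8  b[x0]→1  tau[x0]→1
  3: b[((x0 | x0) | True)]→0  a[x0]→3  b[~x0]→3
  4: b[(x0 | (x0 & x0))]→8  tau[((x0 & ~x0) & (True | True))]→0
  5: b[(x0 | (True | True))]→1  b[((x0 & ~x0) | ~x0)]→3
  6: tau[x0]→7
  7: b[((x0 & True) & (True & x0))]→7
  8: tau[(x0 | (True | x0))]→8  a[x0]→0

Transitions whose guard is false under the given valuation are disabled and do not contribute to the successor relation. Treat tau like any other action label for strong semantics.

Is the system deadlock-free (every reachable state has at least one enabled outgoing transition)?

R = {0,4,6}
  0: a→4  tau→6  [deg 2]
  4: ∅  [STUCK]
  6: ∅  [STUCK]
Path to 4: a

Answer: DEADLOCK at state 4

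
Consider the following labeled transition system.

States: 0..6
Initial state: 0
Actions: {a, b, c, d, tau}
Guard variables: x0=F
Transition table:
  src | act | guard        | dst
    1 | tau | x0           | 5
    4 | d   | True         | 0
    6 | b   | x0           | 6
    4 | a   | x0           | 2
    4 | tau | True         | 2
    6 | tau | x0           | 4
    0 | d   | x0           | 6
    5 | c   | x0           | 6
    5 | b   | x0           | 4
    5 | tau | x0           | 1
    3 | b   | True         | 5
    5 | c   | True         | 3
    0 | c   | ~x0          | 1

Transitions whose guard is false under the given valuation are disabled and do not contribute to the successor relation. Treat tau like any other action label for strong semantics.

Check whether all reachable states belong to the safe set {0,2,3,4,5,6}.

Answer: INVARIANT VIOLATED at state 1

Trace:
Inv-set: {0,2,3,4,5,6}
Reachable = {0,1}
  0: safe
  1: ✗ unsafe
reach 1 via c — violates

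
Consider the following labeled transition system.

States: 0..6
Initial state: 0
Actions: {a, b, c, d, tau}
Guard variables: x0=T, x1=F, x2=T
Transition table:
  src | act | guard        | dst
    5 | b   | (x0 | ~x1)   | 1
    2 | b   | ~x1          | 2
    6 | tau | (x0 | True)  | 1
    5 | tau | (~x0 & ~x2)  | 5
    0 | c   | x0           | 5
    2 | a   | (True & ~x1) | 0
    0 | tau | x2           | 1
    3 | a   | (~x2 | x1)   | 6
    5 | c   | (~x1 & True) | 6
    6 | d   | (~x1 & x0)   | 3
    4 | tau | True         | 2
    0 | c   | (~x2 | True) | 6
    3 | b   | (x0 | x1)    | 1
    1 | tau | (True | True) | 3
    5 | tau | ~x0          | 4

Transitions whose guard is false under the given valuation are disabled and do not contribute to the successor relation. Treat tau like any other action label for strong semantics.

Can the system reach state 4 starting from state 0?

Answer: UNREACHABLE

Trace:
After dropping false guards: 12 live edges.
L0 = {0}
L1 = {1,5,6}  now seen {0,1,5,6}
L2 = {3}  now seen {0,1,3,5,6}
Reach set: {0,1,3,5,6}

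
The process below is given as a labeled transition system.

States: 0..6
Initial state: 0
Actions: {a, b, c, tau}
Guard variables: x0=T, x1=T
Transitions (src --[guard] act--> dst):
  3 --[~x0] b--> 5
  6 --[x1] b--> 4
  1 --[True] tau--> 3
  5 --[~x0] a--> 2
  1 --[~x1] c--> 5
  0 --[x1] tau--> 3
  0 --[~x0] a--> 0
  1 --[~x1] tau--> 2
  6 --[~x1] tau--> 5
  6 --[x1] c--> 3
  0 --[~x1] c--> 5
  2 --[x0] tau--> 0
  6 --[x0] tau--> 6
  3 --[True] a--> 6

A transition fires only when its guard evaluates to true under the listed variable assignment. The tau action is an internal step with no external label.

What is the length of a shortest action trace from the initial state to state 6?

BFS to 6:
  depth 0: {0}
  depth 1: {3}
  depth 2: {6}
depth(6)=2, e.g. tau·a

Answer: 2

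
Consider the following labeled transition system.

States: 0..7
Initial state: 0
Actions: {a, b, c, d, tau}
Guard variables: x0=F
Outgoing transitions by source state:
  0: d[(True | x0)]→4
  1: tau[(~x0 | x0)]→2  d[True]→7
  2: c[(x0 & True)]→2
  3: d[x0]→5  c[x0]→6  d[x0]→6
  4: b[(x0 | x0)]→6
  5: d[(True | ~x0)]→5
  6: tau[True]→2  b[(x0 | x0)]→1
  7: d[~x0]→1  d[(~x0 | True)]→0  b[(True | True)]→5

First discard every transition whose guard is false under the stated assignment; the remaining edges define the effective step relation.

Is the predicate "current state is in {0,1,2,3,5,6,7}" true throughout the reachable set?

Answer: INVARIANT VIOLATED at state 4

Working:
Safe = {0,1,2,3,5,6,7}
Reach set: {0,4}
  0: ✓
  4: outside
witness against invariant: d → 4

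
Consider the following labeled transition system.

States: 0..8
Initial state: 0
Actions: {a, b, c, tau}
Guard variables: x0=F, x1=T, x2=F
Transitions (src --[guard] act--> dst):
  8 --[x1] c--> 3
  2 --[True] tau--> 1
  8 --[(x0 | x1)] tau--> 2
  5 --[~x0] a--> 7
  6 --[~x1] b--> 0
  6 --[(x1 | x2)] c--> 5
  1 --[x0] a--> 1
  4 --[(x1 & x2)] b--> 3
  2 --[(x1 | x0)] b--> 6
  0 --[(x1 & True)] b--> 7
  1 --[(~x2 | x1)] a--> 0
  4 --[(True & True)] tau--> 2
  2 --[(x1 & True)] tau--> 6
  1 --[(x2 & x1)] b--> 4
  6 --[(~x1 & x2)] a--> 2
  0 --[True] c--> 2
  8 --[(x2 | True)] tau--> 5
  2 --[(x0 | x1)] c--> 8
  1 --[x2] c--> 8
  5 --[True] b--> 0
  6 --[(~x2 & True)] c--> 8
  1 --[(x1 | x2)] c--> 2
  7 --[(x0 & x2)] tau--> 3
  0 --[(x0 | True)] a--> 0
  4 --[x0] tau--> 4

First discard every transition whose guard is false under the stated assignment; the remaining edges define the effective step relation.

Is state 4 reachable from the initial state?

Answer: UNREACHABLE

Analysis:
Guard filter leaves 17 enabled edge(s).
depth 0: {0}
depth 1: {2,7}  total {0,2,7}
depth 2: {1,6,8}  total {0,1,2,6,7,8}
depth 3: {3,5}  total {0,1,2,3,5,6,7,8}
Reach set: {0,1,2,3,5,6,7,8}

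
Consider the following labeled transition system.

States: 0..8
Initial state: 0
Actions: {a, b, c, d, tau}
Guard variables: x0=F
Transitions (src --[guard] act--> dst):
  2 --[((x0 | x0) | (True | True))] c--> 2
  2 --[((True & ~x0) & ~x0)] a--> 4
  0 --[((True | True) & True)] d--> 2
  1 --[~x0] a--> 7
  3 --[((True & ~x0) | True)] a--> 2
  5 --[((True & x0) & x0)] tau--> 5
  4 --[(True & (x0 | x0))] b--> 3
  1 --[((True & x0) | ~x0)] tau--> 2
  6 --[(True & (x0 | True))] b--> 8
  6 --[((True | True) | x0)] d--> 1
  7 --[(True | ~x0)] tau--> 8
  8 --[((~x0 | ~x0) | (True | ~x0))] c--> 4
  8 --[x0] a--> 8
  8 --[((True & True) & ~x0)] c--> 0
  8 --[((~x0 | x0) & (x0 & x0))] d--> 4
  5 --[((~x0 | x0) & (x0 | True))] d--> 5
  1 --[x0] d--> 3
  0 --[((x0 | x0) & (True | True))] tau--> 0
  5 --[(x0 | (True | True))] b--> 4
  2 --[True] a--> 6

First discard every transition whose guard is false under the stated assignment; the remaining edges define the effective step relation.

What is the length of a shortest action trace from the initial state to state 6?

Layered search for 6:
  depth 0: {0}
  depth 1: {2}
  depth 2: {4,6}
6 enters at depth 2; path d·a

Answer: 2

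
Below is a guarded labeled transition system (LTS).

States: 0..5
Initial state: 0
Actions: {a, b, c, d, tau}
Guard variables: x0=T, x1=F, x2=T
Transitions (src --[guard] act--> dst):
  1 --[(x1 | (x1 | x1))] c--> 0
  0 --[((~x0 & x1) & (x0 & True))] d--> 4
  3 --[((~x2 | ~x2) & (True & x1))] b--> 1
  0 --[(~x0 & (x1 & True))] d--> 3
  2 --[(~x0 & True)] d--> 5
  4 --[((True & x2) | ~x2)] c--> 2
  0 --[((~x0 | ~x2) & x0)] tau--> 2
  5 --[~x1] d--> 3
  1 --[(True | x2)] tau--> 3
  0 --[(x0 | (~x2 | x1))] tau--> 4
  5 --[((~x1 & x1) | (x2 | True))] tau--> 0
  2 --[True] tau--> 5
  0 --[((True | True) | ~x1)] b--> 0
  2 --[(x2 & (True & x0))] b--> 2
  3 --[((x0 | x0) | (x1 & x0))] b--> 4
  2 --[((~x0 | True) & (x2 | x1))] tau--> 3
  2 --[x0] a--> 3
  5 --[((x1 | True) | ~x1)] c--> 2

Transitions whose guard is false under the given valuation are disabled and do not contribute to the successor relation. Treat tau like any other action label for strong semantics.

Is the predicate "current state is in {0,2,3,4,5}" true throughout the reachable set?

Answer: INVARIANT HOLDS

Analysis:
Safe = {0,2,3,4,5}
Reach set: {0,2,3,4,5}
  0: ✓
  2: ✓
  3: ✓
  4: ✓
  5: ✓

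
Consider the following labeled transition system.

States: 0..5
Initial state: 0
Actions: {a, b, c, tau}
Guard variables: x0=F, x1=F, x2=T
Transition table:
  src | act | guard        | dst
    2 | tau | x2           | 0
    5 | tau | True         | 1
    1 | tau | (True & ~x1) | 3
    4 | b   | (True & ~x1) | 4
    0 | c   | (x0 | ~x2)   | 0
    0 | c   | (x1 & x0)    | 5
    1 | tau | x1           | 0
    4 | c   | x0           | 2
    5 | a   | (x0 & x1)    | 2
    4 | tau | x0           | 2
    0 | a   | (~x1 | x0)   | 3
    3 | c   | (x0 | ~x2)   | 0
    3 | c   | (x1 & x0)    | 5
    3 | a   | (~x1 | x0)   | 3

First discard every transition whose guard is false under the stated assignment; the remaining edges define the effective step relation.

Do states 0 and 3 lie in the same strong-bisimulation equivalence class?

Answer: BISIMILAR

Trace:
Compute ~ classes (split until stable):
  π0 = {{0,1,2,3,4,5}}
  π1 = {{0,3},{1,2,5},{4}}
  π2 = {{0,3},{1,2},{4},{5}}
stable after 3 split(s): 4 block(s)
class of 0: {0,3}; class of 3: {0,3}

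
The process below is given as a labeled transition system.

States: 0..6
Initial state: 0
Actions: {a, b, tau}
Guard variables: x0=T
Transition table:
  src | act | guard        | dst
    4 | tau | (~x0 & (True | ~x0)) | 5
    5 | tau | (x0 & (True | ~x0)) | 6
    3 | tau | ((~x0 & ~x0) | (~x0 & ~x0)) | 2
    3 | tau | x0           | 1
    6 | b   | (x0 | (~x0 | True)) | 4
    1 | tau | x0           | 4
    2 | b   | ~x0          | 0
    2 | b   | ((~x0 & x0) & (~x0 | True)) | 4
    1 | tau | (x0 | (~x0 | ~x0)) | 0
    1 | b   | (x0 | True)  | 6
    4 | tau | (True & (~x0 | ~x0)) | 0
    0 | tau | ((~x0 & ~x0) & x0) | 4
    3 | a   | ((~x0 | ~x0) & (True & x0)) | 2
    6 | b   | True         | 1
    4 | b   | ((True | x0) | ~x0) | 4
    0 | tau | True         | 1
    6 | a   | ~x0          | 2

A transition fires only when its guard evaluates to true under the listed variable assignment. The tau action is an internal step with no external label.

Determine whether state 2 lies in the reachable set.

9 transition(s) survive guard evaluation.
depth 0: {0}
depth 1: {1}  now seen {0,1}
depth 2: {4,6}  now seen {0,1,4,6}
Reachable = {0,1,4,6}

Answer: UNREACHABLE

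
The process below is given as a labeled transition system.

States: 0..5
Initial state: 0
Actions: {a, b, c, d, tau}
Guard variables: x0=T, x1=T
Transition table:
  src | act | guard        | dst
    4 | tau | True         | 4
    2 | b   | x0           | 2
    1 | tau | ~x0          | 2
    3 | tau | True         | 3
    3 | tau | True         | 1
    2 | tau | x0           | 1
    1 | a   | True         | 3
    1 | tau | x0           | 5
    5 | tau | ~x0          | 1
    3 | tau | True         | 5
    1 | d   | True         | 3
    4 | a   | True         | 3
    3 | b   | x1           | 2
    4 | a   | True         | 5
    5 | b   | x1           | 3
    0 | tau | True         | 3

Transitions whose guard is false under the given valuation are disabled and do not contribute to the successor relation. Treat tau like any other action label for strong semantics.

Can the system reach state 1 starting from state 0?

Guard filter leaves 14 enabled edge(s).
depth 0: {0}
depth 1: {3}  now seen {0,3}
depth 2: {1,2,5}  now seen {0,1,2,3,5}
Reachable = {0,1,2,3,5}
witness 1: tau·tau

Answer: REACHABLE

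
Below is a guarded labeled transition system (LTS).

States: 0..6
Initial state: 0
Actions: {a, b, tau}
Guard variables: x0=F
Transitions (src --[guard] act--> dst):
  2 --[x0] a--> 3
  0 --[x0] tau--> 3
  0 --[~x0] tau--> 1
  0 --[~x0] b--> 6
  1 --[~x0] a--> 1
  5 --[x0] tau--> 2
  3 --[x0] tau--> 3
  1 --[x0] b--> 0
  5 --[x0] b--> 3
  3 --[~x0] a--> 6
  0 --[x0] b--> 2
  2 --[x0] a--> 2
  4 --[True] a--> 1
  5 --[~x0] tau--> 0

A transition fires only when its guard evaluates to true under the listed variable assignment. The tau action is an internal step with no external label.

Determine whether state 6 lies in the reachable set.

6 transition(s) survive guard evaluation.
Layer 0: {0}
Layer 1: {1,6}  now seen {0,1,6}
R = {0,1,6}
witness 6: b

Answer: REACHABLE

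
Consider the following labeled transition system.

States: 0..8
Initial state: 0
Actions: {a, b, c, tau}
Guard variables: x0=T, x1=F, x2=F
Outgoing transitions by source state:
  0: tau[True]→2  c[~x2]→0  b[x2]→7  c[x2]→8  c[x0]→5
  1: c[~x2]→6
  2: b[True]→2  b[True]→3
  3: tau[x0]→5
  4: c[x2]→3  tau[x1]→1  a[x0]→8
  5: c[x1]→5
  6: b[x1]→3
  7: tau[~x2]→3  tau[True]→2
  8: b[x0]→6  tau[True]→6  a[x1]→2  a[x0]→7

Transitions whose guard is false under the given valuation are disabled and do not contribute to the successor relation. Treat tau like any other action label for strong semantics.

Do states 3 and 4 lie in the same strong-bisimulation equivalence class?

Refine partition for ~:
  π0 = {{0,1,2,3,4,5,6,7,8}}
  π1 = {{0},{1},{2},{3,7},{4},{5,6},{8}}
  π2 = {{0},{1},{2},{3},{4},{5,6},{7},{8}}
8 equivalence class(es) (converged in 3)
3∈{3}, 4∈{4}

Answer: NOT BISIMILAR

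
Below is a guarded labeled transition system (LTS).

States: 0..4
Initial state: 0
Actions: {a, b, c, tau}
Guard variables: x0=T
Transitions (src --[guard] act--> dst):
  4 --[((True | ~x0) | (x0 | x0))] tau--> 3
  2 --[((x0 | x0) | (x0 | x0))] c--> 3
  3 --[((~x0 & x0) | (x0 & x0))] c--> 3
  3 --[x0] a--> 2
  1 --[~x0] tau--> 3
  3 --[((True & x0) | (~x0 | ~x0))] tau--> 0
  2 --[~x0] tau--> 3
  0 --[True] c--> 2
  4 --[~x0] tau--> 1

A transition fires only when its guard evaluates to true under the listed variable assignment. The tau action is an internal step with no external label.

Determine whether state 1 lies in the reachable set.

Answer: UNREACHABLE

Trace:
After dropping false guards: 6 live edges.
depth 0: {0}
depth 1: {2}  now seen {0,2}
depth 2: {3}  now seen {0,2,3}
Reachable = {0,2,3}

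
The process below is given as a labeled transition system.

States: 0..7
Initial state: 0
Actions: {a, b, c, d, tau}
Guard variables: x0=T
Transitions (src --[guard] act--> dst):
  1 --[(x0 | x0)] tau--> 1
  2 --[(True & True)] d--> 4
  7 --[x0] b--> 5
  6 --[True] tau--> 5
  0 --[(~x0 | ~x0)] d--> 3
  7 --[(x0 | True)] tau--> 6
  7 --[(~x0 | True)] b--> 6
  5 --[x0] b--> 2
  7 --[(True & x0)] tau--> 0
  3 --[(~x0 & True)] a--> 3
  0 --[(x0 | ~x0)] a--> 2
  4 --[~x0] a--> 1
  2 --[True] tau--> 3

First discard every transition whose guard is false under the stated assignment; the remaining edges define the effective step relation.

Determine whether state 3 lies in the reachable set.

Guard filter leaves 10 enabled edge(s).
L0 = {0}
L1 = {2}  cumulative {0,2}
L2 = {3,4}  cumulative {0,2,3,4}
Reachable = {0,2,3,4}
Path to 3: a·tau

Answer: REACHABLE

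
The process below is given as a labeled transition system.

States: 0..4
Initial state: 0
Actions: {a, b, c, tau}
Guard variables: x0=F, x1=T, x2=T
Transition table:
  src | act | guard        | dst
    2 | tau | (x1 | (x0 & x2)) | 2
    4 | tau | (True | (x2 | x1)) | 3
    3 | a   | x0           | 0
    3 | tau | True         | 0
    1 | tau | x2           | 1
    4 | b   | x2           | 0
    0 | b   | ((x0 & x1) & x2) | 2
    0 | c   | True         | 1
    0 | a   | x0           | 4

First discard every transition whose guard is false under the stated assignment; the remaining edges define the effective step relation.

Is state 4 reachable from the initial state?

6 transition(s) survive guard evaluation.
L0 = {0}
L1 = {1}  now seen {0,1}
Reach set: {0,1}

Answer: UNREACHABLE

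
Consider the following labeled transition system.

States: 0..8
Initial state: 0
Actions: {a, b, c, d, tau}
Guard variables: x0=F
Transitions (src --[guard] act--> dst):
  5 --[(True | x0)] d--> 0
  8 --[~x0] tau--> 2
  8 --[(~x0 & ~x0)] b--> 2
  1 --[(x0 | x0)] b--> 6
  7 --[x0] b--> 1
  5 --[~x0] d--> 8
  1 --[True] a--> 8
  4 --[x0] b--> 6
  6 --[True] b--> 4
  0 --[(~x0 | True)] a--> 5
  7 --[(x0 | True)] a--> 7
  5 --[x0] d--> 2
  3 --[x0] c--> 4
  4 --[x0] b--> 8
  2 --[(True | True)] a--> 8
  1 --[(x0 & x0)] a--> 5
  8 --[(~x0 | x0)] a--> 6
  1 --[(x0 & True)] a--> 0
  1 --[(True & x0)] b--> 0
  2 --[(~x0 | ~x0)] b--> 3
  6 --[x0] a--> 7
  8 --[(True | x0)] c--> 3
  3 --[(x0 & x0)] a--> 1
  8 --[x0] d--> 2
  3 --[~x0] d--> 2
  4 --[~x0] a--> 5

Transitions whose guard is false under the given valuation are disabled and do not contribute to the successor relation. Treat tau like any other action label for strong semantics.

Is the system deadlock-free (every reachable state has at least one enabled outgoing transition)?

R = {0,2,3,4,5,6,8}
  0: a→5  [1 exit(s)]
  2: a→8  b→3  [2 exit(s)]
  3: d→2  [1 exit(s)]
  4: a→5  [1 exit(s)]
  5: d→0  d→8  [2 exit(s)]
  6: b→4  [1 exit(s)]
  8: a→6  b→2  c→3  tau→2  [4 exit(s)]

Answer: DEADLOCK-FREE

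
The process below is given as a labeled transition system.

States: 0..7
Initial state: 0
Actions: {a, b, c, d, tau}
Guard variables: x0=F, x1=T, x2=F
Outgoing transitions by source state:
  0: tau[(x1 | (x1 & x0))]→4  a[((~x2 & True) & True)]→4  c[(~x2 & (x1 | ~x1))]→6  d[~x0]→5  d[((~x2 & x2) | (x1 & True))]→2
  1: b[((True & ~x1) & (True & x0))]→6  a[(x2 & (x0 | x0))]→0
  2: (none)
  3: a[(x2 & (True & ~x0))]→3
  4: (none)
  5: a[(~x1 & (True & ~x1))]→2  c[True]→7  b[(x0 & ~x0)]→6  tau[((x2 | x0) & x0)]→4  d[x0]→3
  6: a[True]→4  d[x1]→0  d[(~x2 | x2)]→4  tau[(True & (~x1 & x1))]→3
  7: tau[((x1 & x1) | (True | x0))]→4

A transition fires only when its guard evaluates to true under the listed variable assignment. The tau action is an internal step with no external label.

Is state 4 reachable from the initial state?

Guard filter leaves 10 enabled edge(s).
Layer 0: {0}
Layer 1: {2,4,5,6}  cumulative {0,2,4,5,6}
Layer 2: {7}  cumulative {0,2,4,5,6,7}
R = {0,2,4,5,6,7}
Path to 4: tau

Answer: REACHABLE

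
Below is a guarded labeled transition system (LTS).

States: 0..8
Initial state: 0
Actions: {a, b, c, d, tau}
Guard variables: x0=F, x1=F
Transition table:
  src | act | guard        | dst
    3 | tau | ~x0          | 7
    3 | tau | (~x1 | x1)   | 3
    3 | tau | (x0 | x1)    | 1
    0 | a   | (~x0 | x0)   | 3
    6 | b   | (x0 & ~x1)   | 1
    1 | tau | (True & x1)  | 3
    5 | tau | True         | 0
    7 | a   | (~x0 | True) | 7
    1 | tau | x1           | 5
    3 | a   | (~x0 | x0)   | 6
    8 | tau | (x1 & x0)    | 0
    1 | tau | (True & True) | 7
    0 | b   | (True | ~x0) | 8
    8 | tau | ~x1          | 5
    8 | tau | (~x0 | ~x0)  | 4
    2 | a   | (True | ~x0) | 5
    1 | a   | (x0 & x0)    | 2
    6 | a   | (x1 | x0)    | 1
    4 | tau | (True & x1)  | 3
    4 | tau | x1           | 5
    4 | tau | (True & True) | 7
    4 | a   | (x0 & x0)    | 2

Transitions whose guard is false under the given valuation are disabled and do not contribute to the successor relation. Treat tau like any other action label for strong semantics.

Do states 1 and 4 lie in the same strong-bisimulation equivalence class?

Answer: BISIMILAR

Working:
Bisimulation quotient by refinement:
  round 0: {{0,1,2,3,4,5,6,7,8}}
  round 1: {{0},{1,4,5,8},{2,7},{3},{6}}
  round 2: {{0},{1,4},{2},{3},{5},{6},{7},{8}}
8 equivalence class(es) (converged in 3)
class of 1: {1,4}; class of 4: {1,4}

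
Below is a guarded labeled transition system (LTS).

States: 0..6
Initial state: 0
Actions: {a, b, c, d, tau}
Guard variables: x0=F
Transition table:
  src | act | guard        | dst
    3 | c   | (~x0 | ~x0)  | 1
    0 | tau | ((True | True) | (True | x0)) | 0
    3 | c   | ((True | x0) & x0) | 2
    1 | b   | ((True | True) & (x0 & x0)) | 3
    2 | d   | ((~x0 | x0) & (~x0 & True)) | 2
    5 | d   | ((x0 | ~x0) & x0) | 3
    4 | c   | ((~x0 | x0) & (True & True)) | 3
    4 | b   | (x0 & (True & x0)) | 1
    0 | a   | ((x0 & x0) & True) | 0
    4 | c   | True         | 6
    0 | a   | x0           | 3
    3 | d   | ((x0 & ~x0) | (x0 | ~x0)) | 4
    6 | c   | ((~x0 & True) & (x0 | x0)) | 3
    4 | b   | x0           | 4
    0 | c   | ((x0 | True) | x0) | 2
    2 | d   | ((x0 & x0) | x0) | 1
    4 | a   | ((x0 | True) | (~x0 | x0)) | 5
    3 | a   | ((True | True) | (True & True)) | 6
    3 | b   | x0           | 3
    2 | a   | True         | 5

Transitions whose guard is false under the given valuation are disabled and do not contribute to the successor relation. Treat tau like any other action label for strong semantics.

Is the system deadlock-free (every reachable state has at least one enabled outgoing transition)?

Reach set: {0,2,5}
  0: c→2  tau→0  [deg 2]
  2: a→5  d→2  [deg 2]
  5: ∅  [STUCK]
trace reaching 5: c·a

Answer: DEADLOCK at state 5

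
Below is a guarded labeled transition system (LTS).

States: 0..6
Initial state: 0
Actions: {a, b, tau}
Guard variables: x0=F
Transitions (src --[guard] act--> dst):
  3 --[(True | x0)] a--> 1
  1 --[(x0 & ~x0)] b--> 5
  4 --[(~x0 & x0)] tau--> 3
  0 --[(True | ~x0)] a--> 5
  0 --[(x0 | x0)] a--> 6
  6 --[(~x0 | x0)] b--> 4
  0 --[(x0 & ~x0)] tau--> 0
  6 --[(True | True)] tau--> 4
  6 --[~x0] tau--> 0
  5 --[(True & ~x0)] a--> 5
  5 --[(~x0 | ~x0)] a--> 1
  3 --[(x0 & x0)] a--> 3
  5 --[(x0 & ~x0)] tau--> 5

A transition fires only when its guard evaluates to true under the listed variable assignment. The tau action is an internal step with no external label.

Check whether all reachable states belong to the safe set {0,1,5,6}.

Answer: INVARIANT HOLDS

Analysis:
Safe = {0,1,5,6}
R = {0,1,5}
  0: ✓
  1: ✓
  5: ✓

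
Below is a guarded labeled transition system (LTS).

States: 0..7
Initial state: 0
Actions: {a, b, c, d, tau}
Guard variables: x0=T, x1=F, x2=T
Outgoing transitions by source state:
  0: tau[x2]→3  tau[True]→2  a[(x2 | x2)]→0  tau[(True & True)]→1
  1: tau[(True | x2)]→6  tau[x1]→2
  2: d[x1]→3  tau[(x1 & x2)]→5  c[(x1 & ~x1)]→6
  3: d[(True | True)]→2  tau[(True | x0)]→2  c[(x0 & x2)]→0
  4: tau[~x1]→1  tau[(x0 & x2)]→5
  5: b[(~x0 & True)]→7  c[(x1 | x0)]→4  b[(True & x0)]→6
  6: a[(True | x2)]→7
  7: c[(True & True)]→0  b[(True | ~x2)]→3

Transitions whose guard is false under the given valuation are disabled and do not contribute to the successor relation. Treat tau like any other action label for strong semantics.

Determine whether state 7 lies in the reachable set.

Answer: REACHABLE

Analysis:
After dropping false guards: 15 live edges.
L0 = {0}
L1 = {1,2,3}  cumulative {0,1,2,3}
L2 = {6}  cumulative {0,1,2,3,6}
L3 = {7}  cumulative {0,1,2,3,6,7}
Reachable = {0,1,2,3,6,7}
witness 7: tau·tau·a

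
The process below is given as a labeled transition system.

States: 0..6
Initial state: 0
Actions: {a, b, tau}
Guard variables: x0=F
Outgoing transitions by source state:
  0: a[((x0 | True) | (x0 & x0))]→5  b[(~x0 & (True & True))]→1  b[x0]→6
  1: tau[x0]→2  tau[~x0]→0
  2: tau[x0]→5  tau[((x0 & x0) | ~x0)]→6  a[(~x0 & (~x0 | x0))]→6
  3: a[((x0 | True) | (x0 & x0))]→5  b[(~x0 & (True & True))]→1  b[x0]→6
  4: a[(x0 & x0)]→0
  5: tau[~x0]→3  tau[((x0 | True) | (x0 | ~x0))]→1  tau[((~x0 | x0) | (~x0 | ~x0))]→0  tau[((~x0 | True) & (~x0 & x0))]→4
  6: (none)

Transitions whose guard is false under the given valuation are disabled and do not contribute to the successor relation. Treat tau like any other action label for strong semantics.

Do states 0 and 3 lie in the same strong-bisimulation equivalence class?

Answer: BISIMILAR

Working:
Refine partition for ~:
  π0 = {{0,1,2,3,4,5,6}}
  π1 = {{0,3},{1,5},{2},{4,6}}
  π2 = {{0,3},{1},{2},{4,6},{5}}
stable after 3 split(s): 5 block(s)
[0]={0,3}  [3]={0,3}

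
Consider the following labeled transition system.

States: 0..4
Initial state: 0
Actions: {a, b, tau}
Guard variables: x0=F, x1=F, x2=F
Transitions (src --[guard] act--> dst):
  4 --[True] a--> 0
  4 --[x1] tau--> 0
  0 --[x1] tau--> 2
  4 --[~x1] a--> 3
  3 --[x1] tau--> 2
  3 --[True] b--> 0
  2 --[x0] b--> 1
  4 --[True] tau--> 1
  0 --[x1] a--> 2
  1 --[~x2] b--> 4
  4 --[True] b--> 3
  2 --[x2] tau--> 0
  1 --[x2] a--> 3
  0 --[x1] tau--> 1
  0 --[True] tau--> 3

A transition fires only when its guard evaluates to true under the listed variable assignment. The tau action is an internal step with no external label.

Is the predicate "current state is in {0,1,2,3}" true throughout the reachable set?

Answer: INVARIANT HOLDS

Analysis:
Safe = {0,1,2,3}
R = {0,3}
  0: safe
  3: safe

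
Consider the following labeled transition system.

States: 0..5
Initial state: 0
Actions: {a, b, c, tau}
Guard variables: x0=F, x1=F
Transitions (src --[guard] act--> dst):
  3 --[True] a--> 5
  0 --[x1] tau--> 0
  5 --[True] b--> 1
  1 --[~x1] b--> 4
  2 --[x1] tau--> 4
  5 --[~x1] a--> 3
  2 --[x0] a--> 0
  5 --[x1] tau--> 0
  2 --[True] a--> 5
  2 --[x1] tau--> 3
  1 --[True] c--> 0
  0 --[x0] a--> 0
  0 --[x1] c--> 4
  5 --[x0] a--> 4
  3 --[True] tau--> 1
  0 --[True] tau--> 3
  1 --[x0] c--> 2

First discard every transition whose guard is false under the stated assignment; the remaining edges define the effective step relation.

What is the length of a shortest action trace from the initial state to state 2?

Answer: UNREACHABLE

Trace:
Layered search for 2:
  depth 0: {0}
  depth 1: {3}
  depth 2: {1,5}
  depth 3: {4}
2 never appears.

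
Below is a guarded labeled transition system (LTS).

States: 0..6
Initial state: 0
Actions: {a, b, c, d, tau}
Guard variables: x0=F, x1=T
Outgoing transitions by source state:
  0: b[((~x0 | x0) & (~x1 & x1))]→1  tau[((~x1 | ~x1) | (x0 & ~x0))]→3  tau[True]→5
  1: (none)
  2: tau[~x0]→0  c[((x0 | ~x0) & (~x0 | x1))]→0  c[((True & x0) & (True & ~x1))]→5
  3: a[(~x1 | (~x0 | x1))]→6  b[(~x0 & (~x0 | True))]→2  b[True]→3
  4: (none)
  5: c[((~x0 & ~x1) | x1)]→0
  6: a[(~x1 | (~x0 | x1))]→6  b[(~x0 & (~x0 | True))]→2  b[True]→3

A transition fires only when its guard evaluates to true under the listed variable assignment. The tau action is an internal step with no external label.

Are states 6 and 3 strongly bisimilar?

Answer: BISIMILAR

Trace:
Refine partition for ~:
  P[0] = {{0,1,2,3,4,5,6}}
  P[1] = {{0},{1,4},{2},{3,6},{5}}
stable after 2 split(s): 5 block(s)
class of 6: {3,6}; class of 3: {3,6}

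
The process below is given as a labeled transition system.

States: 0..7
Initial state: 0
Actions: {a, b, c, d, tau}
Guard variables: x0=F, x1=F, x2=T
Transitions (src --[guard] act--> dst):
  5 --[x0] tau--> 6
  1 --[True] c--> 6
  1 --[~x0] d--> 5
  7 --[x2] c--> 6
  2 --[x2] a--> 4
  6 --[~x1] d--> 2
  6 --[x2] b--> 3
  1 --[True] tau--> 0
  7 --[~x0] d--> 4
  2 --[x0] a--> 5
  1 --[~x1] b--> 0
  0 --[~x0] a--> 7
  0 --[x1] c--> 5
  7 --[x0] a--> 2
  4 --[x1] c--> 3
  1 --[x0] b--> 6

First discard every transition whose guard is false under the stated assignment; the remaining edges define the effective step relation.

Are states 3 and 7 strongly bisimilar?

Answer: NOT BISIMILAR

Working:
Bisimulation quotient by refinement:
  P[0] = {{0,1,2,3,4,5,6,7}}
  P[1] = {{0,2},{1},{3,4,5},{6},{7}}
  P[2] = {{0},{1},{2},{3,4,5},{6},{7}}
stable after 3 split(s): 6 block(s)
3∈{3,4,5}, 7∈{7}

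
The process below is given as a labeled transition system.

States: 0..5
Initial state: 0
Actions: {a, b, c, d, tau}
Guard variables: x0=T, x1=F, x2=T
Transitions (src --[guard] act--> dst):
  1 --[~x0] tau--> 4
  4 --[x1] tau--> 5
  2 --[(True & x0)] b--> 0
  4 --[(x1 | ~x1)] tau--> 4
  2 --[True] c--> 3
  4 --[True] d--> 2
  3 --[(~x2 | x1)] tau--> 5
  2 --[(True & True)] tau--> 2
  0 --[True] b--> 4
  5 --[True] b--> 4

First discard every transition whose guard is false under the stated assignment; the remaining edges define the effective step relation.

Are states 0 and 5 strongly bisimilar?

Refine partition for ~:
  π0 = {{0,1,2,3,4,5}}
  π1 = {{0,5},{1,3},{2},{4}}
4 equivalence class(es) (converged in 2)
0∈{0,5}, 5∈{0,5}

Answer: BISIMILAR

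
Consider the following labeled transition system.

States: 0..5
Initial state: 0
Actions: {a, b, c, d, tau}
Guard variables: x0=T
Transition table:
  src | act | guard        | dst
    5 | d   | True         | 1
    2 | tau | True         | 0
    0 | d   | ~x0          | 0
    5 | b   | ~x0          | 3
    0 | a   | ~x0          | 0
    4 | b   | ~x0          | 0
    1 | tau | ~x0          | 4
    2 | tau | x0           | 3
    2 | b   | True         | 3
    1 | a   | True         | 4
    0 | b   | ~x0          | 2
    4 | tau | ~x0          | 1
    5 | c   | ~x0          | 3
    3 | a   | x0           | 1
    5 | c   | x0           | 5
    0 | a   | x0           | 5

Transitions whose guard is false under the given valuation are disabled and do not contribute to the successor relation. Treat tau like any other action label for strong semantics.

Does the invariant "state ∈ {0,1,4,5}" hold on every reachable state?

Inv-set: {0,1,4,5}
R = {0,1,4,5}
  0: safe
  1: safe
  4: safe
  5: safe

Answer: INVARIANT HOLDS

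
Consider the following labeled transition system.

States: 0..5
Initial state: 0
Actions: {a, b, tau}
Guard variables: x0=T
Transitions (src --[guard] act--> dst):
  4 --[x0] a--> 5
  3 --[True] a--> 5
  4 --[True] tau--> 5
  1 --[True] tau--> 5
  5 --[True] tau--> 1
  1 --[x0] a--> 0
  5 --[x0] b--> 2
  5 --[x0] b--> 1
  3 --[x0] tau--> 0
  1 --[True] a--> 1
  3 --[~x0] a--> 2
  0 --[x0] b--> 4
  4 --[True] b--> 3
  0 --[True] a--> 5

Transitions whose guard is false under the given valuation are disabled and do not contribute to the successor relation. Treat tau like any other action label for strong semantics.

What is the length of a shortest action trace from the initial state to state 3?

Layered search for 3:
  depth 0: {0}
  depth 1: {4,5}
  depth 2: {1,2,3}
depth(3)=2, e.g. b·b

Answer: 2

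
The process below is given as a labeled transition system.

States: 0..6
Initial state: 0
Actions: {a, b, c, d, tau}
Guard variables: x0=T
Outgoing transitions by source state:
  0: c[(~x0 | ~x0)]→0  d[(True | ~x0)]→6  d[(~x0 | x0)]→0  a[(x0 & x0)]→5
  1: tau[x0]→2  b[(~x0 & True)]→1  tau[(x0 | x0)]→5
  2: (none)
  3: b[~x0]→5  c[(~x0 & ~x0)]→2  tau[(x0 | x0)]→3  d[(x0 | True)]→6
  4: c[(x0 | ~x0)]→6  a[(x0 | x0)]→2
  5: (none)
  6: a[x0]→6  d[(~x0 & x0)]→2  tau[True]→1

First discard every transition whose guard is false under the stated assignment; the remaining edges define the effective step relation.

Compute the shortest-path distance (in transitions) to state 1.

Answer: 2

Working:
Breadth-first toward 1:
  depth 0: {0}
  depth 1: {5,6}
  depth 2: {1}
depth(1)=2, e.g. d·tau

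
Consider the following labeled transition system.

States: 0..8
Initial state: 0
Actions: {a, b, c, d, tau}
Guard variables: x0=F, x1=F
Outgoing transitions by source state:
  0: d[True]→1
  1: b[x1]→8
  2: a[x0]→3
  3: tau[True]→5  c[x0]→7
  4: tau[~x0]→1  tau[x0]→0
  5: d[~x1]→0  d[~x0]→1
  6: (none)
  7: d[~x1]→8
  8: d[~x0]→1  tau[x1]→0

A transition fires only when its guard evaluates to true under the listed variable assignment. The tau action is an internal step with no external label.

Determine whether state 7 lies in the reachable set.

After dropping false guards: 7 live edges.
Layer 0: {0}
Layer 1: {1}  total {0,1}
Reach set: {0,1}

Answer: UNREACHABLE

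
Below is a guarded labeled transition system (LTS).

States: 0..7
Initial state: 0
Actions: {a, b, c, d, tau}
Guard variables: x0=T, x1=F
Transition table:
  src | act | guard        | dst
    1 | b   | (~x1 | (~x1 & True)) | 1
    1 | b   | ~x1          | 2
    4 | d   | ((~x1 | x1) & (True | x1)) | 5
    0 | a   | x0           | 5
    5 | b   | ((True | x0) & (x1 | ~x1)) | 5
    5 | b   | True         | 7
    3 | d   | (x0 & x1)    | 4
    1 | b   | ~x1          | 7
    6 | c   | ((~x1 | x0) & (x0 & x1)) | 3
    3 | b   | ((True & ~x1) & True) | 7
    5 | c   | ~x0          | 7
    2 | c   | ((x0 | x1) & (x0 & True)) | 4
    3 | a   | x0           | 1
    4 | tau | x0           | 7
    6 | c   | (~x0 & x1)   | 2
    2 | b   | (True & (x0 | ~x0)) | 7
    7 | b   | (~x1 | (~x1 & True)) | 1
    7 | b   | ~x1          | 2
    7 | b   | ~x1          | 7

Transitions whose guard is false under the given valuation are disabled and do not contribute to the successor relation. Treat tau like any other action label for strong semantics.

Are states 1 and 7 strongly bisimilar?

Compute ~ classes (split until stable):
  P[0] = {{0,1,2,3,4,5,6,7}}
  P[1] = {{0},{1,5,7},{2},{3},{4},{6}}
  P[2] = {{0},{1,7},{2},{3},{4},{5},{6}}
7 equivalence class(es) (converged in 3)
[1]={1,7}  [7]={1,7}

Answer: BISIMILAR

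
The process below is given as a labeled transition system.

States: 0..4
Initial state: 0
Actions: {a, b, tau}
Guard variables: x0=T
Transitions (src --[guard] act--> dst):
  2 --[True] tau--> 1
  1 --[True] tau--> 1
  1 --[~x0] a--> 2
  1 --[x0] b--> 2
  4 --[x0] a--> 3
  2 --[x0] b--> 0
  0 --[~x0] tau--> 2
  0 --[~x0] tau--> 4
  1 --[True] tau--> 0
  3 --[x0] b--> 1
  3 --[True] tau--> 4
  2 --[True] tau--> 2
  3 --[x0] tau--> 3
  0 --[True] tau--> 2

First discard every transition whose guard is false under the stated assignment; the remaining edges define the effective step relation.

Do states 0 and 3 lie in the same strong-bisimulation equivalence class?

Bisimulation quotient by refinement:
  P[0] = {{0,1,2,3,4}}
  P[1] = {{0},{1,2,3},{4}}
  P[2] = {{0},{1},{2},{3},{4}}
stable after 3 split(s): 5 block(s)
0∈{0}, 3∈{3}

Answer: NOT BISIMILAR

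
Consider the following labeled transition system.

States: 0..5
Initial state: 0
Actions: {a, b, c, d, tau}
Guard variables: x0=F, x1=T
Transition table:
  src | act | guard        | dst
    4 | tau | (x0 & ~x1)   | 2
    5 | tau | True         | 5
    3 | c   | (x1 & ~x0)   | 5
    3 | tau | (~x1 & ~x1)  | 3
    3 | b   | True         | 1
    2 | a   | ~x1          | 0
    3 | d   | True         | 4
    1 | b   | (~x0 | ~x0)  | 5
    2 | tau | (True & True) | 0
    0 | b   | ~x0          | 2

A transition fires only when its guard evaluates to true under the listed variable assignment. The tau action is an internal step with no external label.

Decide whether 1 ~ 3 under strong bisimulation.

Bisimulation quotient by refinement:
  P[0] = {{0,1,2,3,4,5}}
  P[1] = {{0,1},{2,5},{3},{4}}
  P[2] = {{0,1},{2},{3},{4},{5}}
  P[3] = {{0},{1},{2},{3},{4},{5}}
6 equivalence class(es) (converged in 4)
[1]={1}  [3]={3}

Answer: NOT BISIMILAR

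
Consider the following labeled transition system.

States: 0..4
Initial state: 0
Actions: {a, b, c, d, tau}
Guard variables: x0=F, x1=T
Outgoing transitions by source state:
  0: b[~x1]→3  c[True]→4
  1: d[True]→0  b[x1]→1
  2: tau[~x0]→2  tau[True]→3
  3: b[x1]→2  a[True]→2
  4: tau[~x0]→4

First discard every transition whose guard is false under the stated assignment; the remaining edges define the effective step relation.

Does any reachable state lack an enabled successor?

Answer: DEADLOCK-FREE

Analysis:
Reachable = {0,4}
  0: c→4  [deg 1]
  4: tau→4  [deg 1]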